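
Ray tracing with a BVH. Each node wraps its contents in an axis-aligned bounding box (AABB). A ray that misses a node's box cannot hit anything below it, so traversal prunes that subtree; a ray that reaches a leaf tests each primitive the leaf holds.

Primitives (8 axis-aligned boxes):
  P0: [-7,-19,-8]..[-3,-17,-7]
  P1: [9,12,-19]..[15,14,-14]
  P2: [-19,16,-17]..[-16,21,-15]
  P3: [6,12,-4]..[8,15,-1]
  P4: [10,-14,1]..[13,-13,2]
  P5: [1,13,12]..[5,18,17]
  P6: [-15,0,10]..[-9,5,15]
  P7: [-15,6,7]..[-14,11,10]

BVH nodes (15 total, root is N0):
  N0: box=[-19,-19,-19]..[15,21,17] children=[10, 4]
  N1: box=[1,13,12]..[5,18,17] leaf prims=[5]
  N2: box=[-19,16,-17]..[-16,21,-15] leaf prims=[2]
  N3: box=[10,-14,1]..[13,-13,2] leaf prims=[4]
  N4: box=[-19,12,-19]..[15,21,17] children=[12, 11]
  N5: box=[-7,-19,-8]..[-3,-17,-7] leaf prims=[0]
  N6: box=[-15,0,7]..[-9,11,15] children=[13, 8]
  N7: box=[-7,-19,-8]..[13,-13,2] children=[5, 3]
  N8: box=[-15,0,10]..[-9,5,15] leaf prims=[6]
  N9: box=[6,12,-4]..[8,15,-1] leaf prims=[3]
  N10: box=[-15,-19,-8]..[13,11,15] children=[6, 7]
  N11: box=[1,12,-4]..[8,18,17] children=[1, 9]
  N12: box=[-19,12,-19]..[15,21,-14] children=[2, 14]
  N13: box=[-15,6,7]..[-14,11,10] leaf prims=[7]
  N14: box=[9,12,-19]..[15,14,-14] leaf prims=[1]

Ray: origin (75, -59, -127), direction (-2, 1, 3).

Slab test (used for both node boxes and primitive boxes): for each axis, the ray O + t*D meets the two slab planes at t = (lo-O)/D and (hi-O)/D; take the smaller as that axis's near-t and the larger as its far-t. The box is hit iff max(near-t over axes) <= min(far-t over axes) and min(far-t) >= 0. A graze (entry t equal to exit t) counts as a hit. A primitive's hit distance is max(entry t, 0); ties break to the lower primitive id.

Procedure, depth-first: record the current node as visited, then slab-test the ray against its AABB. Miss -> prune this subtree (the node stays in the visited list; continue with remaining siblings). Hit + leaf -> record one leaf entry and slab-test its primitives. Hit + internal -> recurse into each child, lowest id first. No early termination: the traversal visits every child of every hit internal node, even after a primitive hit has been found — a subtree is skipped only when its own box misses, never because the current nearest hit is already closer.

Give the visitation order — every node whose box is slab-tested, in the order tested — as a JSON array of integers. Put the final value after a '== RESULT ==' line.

Trace the traversal:
N0 x:[30,47] y:[40,80] z:[36,48] -> hit [40,47], descend [4, 10]
  N4 x:[30,47] y:[71,80] z:[36,48] -> miss, prune
  N10 x:[31,45] y:[40,70] z:[119/3,142/3] -> hit [40,45], descend [6, 7]
    N6 x:[42,45] y:[59,70] z:[134/3,142/3] -> miss, prune
    N7 x:[31,41] y:[40,46] z:[119/3,43] -> hit [40,41], descend [3, 5]
      N3 x:[31,65/2] y:[45,46] z:[128/3,43] -> miss, prune
      N5 x:[39,41] y:[40,42] z:[119/3,40] -> hit [40,40] leaf, test {P0@t=40}

7 AABB tests over nodes [0, 4, 10, 6, 7, 3, 5]; 1 leaf entered; closest P0.

== RESULT ==
[0, 4, 10, 6, 7, 3, 5]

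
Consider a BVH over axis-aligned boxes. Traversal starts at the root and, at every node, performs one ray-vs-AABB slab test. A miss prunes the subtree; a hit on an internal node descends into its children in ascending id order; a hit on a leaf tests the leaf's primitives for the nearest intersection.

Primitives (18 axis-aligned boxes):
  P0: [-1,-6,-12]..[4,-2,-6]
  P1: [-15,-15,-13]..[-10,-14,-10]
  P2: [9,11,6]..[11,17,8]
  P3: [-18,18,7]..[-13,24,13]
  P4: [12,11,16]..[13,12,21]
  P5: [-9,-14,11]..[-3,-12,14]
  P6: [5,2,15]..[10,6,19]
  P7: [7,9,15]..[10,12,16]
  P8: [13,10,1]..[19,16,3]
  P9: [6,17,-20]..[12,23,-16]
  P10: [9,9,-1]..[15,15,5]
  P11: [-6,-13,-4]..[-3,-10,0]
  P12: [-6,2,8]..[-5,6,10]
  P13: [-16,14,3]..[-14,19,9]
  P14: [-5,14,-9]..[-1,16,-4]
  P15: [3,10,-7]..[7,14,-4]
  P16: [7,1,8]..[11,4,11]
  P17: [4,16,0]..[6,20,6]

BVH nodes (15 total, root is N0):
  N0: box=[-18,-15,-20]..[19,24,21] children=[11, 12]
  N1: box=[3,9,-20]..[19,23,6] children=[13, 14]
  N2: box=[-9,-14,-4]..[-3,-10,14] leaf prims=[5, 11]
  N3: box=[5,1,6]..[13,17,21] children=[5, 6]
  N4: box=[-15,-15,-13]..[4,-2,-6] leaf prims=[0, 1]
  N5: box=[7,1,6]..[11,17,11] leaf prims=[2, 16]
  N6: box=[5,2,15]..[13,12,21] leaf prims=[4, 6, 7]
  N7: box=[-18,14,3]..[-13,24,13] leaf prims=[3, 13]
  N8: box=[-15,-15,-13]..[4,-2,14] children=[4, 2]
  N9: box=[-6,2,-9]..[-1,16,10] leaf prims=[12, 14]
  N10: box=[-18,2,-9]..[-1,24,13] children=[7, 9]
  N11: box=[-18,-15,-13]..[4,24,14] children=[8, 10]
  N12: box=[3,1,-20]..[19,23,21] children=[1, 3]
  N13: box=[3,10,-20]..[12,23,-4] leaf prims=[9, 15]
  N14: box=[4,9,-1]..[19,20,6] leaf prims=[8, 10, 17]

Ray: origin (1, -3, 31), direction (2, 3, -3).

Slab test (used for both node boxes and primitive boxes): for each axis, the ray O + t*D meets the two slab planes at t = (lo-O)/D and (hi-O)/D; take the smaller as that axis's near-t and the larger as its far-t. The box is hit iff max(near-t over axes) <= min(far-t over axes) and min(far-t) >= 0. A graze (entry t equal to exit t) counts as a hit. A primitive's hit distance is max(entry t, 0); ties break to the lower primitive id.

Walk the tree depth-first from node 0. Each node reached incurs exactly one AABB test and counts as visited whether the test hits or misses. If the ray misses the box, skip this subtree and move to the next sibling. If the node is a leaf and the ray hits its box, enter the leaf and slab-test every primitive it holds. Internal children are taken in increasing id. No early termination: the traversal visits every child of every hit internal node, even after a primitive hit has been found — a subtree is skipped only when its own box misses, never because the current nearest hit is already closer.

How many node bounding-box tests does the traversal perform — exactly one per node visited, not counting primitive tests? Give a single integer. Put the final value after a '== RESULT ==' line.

Traverse from the root:
N0 x:[-19/2,9] y:[-4,9] z:[10/3,17] -> hit [10/3,9], descend [11, 12]
  N11 x:[-19/2,3/2] y:[-4,9] z:[17/3,44/3] -> miss, prune
  N12 x:[1,9] y:[4/3,26/3] z:[10/3,17] -> hit [10/3,26/3], descend [1, 3]
    N1 x:[1,9] y:[4,26/3] z:[25/3,17] -> hit [25/3,26/3], descend [13, 14]
      N13 x:[1,11/2] y:[13/3,26/3] z:[35/3,17] -> miss, prune
      N14 x:[3/2,9] y:[4,23/3] z:[25/3,32/3] -> miss, prune
    N3 x:[2,6] y:[4/3,20/3] z:[10/3,25/3] -> hit [10/3,6], descend [5, 6]
      N5 x:[3,5] y:[4/3,20/3] z:[20/3,25/3] -> miss, prune
      N6 x:[2,6] y:[5/3,5] z:[10/3,16/3] -> hit [10/3,5] leaf, test {P4(miss), P6(miss), P7(miss)}

Visited [0, 11, 12, 1, 13, 14, 3, 5, 6]. Tests: 9 box, 1 leaf. Nearest: miss.

== RESULT ==
9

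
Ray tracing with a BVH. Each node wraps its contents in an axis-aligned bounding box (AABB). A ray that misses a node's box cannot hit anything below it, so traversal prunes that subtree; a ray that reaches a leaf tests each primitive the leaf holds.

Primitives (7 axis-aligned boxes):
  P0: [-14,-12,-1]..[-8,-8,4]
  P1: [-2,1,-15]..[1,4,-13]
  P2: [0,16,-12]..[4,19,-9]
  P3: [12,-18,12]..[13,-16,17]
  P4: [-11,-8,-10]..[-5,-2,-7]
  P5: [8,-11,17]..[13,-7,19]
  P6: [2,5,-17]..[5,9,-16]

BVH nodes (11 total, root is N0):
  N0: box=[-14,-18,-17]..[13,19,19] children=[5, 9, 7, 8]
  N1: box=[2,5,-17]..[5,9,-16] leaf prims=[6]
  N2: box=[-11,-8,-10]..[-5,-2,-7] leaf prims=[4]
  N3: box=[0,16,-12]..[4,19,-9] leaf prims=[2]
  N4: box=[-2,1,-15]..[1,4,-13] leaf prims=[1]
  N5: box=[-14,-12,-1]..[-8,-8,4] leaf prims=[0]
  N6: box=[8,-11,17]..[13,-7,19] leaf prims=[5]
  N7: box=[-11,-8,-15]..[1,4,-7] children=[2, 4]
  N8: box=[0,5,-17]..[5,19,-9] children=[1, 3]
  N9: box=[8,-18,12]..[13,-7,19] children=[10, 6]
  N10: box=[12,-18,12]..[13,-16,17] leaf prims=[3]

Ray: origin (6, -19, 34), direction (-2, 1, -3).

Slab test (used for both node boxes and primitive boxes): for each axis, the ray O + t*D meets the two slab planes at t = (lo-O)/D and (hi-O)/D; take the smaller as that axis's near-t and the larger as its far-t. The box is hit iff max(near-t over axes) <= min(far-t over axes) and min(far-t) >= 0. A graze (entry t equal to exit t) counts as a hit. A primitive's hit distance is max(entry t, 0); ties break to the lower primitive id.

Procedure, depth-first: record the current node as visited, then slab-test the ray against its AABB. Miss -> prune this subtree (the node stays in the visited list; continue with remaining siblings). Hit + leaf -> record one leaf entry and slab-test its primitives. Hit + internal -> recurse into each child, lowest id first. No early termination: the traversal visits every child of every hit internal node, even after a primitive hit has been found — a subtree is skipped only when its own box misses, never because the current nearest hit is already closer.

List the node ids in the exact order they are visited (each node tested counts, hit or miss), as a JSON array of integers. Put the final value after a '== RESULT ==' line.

Trace the traversal:
N0 x:[-7/2,10] y:[1,38] z:[5,17] -> hit [5,10], descend [5, 7, 8, 9]
  N5 x:[7,10] y:[7,11] z:[10,35/3] -> hit [10,10] leaf, test {P0@t=10}
  N7 x:[5/2,17/2] y:[11,23] z:[41/3,49/3] -> miss, prune
  N8 x:[1/2,3] y:[24,38] z:[43/3,17] -> miss, prune
  N9 x:[-7/2,-1] y:[1,12] z:[5,22/3] -> miss, prune

order=[0, 5, 7, 8, 9]  |boxes|=5  |leaves|=1  hit=P0

== RESULT ==
[0, 5, 7, 8, 9]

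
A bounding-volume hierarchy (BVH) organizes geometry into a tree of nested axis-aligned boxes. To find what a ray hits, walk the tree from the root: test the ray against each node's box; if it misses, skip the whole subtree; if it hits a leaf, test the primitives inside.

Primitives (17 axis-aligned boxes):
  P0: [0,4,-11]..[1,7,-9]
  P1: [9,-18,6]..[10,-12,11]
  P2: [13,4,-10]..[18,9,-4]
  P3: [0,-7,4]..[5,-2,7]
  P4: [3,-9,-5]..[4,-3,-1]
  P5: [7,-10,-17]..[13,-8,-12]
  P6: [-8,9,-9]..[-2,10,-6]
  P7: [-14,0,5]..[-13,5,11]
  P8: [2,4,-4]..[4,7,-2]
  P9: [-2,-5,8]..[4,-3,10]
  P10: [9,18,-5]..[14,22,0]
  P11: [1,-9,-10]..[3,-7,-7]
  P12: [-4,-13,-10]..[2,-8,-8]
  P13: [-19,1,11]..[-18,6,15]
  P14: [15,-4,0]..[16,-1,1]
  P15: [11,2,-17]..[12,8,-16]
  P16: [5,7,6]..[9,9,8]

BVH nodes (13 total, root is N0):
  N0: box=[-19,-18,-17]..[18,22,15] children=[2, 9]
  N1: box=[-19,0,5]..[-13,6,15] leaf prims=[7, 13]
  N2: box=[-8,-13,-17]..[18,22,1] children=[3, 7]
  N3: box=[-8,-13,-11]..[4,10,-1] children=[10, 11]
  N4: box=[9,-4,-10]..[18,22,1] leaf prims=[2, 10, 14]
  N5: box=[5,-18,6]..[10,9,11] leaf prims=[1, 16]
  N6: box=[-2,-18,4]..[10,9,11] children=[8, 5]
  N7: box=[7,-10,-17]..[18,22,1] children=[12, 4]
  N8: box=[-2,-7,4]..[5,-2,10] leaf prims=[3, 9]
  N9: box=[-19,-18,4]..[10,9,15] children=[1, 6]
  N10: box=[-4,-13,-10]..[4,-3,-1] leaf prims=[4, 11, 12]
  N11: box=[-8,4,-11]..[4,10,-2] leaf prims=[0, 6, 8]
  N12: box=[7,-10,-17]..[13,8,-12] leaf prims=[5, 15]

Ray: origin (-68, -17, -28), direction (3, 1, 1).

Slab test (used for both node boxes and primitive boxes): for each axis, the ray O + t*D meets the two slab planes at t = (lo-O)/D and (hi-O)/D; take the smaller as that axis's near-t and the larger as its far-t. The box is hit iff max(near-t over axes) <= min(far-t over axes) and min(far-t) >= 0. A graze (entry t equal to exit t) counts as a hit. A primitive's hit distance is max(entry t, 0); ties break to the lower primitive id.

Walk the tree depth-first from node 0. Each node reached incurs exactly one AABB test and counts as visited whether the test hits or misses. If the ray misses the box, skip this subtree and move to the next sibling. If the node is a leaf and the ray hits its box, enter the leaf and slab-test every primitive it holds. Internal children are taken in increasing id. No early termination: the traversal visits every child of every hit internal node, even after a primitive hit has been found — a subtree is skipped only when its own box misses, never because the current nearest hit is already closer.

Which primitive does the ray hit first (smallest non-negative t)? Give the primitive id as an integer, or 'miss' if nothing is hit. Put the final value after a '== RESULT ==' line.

Walk:
N0 x:[49/3,86/3] y:[-1,39] z:[11,43] -> hit [49/3,86/3], descend [2, 9]
  N2 x:[20,86/3] y:[4,39] z:[11,29] -> hit [20,86/3], descend [3, 7]
    N3 x:[20,24] y:[4,27] z:[17,27] -> hit [20,24], descend [10, 11]
      N10 x:[64/3,24] y:[4,14] z:[18,27] -> miss, prune
      N11 x:[20,24] y:[21,27] z:[17,26] -> hit [21,24] leaf, test {P0(miss), P6(miss), P8@t=24}
    N7 x:[25,86/3] y:[7,39] z:[11,29] -> hit [25,86/3], descend [4, 12]
      N4 x:[77/3,86/3] y:[13,39] z:[18,29] -> hit [77/3,86/3] leaf, test {P2(miss), P10(miss), P14(miss)}
      N12 x:[25,27] y:[7,25] z:[11,16] -> miss, prune
  N9 x:[49/3,26] y:[-1,26] z:[32,43] -> miss, prune

Summary -> nodes [0, 2, 3, 10, 11, 7, 4, 12, 9]; box-tests=9; leaf-entries=2; first=P8

== RESULT ==
8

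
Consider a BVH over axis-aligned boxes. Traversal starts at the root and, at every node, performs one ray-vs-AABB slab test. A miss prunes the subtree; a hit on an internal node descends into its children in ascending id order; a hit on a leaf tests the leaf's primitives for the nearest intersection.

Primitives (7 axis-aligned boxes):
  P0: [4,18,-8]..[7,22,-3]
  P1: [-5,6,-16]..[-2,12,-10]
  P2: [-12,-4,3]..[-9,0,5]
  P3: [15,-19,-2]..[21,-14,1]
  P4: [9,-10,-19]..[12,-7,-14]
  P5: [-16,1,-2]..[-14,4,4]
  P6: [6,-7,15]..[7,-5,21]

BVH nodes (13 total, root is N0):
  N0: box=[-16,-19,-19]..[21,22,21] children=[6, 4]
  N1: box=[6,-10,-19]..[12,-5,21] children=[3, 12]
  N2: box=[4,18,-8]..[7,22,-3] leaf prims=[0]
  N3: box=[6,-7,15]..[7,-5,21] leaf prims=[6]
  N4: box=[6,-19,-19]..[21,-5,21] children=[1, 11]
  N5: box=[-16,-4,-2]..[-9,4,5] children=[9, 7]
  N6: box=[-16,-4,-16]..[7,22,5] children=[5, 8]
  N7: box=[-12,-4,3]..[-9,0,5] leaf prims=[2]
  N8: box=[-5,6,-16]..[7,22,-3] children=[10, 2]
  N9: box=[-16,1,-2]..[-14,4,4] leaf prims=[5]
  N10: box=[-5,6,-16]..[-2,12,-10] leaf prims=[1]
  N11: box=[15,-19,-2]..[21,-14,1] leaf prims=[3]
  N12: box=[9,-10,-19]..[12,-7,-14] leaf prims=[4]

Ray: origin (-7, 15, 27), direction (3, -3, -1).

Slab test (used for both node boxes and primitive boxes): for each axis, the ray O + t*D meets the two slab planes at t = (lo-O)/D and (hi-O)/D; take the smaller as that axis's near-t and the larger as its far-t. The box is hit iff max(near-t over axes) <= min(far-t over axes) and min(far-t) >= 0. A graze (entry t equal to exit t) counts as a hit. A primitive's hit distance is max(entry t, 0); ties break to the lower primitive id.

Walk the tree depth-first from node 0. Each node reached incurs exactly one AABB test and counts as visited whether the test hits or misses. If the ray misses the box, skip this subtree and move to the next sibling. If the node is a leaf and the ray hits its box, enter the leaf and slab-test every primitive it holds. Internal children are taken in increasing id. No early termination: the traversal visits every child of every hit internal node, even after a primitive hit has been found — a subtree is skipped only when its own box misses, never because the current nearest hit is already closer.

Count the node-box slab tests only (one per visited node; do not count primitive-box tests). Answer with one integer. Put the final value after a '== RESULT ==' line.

Walk:
N0 x:[-3,28/3] y:[-7/3,34/3] z:[6,46] -> hit [6,28/3], descend [4, 6]
  N4 x:[13/3,28/3] y:[20/3,34/3] z:[6,46] -> hit [20/3,28/3], descend [1, 11]
    N1 x:[13/3,19/3] y:[20/3,25/3] z:[6,46] -> miss, prune
    N11 x:[22/3,28/3] y:[29/3,34/3] z:[26,29] -> miss, prune
  N6 x:[-3,14/3] y:[-7/3,19/3] z:[22,43] -> miss, prune

5 AABB tests over nodes [0, 4, 1, 11, 6]; 0 leaves entered; closest miss.

== RESULT ==
5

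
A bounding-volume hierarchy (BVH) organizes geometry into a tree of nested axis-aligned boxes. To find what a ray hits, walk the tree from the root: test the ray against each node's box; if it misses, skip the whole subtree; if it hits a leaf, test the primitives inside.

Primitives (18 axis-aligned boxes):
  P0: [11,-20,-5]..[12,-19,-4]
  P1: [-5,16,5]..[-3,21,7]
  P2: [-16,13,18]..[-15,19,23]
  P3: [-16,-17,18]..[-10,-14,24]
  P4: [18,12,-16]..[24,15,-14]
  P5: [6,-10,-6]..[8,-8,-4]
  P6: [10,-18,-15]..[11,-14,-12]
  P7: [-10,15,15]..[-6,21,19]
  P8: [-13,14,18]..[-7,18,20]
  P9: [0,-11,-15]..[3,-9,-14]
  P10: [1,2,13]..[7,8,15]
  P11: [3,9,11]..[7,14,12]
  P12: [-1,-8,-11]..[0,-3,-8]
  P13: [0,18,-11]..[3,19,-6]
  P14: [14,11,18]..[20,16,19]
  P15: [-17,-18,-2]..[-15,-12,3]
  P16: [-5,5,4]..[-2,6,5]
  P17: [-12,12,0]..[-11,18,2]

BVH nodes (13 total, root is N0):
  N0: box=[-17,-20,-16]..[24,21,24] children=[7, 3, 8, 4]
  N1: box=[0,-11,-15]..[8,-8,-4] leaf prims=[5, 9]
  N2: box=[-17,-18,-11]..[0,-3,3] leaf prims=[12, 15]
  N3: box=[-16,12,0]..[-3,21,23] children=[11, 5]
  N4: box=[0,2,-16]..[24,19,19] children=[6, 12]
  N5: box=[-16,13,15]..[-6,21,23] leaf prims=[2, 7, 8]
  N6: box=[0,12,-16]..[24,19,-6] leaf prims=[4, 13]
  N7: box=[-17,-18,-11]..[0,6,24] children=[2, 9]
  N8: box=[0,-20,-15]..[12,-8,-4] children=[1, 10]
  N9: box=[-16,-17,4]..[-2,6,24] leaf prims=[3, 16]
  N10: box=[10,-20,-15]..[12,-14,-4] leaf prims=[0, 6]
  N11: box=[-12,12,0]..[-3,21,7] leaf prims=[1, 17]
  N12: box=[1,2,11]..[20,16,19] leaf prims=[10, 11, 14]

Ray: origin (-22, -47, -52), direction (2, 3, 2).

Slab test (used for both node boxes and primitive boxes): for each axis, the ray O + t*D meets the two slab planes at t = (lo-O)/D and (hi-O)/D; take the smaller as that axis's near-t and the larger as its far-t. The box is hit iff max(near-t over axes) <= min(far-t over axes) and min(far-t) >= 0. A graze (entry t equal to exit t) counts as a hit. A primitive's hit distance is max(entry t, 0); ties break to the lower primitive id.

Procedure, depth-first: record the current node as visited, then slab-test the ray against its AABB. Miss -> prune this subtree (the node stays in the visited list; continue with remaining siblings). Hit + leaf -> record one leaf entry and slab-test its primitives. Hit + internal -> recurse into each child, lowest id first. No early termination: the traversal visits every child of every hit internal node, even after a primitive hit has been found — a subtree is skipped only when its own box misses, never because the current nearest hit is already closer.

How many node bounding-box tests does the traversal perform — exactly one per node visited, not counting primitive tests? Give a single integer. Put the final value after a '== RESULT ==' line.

Traverse from the root:
N0 x:[5/2,23] y:[9,68/3] z:[18,38] -> hit [18,68/3], descend [3, 4, 7, 8]
  N3 x:[3,19/2] y:[59/3,68/3] z:[26,75/2] -> miss, prune
  N4 x:[11,23] y:[49/3,22] z:[18,71/2] -> hit [18,22], descend [6, 12]
    N6 x:[11,23] y:[59/3,22] z:[18,23] -> hit [59/3,22] leaf, test {P4(miss), P13(miss)}
    N12 x:[23/2,21] y:[49/3,21] z:[63/2,71/2] -> miss, prune
  N7 x:[5/2,11] y:[29/3,53/3] z:[41/2,38] -> miss, prune
  N8 x:[11,17] y:[9,13] z:[37/2,24] -> miss, prune

7 AABB tests over nodes [0, 3, 4, 6, 12, 7, 8]; 1 leaf entered; closest miss.

== RESULT ==
7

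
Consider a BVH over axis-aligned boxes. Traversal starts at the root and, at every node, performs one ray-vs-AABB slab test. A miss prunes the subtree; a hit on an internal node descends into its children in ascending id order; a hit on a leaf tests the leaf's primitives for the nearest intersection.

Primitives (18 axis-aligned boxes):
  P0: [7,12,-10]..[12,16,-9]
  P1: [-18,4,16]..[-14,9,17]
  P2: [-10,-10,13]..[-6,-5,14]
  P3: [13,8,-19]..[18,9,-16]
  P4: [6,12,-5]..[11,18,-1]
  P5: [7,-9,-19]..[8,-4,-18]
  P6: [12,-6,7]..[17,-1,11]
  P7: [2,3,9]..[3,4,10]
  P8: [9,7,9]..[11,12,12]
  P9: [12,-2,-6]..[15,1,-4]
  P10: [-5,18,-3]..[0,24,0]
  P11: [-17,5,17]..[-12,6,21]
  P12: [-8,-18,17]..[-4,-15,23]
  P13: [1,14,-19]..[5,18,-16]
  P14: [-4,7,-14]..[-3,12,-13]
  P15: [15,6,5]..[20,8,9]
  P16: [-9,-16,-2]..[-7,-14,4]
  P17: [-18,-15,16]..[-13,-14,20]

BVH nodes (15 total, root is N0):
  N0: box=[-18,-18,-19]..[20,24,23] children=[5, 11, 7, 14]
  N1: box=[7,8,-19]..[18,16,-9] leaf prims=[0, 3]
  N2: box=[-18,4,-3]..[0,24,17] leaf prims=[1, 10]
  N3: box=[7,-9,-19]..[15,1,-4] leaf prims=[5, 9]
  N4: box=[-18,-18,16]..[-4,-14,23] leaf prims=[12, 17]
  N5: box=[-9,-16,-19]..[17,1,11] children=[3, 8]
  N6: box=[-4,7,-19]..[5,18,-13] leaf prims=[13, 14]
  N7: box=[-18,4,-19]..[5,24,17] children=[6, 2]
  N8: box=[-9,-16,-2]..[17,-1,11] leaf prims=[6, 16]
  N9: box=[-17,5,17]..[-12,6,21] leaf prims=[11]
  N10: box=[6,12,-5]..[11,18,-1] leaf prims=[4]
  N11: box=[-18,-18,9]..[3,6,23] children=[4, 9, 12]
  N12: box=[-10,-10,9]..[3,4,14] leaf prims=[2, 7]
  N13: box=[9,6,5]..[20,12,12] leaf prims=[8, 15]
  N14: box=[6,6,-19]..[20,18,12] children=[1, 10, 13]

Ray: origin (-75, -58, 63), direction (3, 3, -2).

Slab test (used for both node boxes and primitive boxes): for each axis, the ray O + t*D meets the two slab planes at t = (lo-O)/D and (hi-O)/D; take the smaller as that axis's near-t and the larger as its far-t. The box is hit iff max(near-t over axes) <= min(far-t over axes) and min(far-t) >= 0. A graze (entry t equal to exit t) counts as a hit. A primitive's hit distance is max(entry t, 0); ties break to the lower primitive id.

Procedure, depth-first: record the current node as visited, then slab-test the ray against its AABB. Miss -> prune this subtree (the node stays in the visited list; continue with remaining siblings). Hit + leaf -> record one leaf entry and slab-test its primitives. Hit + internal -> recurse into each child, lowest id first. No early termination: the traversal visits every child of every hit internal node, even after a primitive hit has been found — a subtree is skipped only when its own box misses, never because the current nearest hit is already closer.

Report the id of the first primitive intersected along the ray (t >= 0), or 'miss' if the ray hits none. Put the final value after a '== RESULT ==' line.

Traverse from the root:
N0 x:[19,95/3] y:[40/3,82/3] z:[20,41] -> hit [20,82/3], descend [5, 7, 11, 14]
  N5 x:[22,92/3] y:[14,59/3] z:[26,41] -> miss, prune
  N7 x:[19,80/3] y:[62/3,82/3] z:[23,41] -> hit [23,80/3], descend [2, 6]
    N2 x:[19,25] y:[62/3,82/3] z:[23,33] -> hit [23,25] leaf, test {P1(miss), P10(miss)}
    N6 x:[71/3,80/3] y:[65/3,76/3] z:[38,41] -> miss, prune
  N11 x:[19,26] y:[40/3,64/3] z:[20,27] -> hit [20,64/3], descend [4, 9, 12]
    N4 x:[19,71/3] y:[40/3,44/3] z:[20,47/2] -> miss, prune
    N9 x:[58/3,21] y:[21,64/3] z:[21,23] -> hit [21,21] leaf, test {P11@t=21}
    N12 x:[65/3,26] y:[16,62/3] z:[49/2,27] -> miss, prune
  N14 x:[27,95/3] y:[64/3,76/3] z:[51/2,41] -> miss, prune

order=[0, 5, 7, 2, 6, 11, 4, 9, 12, 14]  |boxes|=10  |leaves|=2  hit=P11

== RESULT ==
11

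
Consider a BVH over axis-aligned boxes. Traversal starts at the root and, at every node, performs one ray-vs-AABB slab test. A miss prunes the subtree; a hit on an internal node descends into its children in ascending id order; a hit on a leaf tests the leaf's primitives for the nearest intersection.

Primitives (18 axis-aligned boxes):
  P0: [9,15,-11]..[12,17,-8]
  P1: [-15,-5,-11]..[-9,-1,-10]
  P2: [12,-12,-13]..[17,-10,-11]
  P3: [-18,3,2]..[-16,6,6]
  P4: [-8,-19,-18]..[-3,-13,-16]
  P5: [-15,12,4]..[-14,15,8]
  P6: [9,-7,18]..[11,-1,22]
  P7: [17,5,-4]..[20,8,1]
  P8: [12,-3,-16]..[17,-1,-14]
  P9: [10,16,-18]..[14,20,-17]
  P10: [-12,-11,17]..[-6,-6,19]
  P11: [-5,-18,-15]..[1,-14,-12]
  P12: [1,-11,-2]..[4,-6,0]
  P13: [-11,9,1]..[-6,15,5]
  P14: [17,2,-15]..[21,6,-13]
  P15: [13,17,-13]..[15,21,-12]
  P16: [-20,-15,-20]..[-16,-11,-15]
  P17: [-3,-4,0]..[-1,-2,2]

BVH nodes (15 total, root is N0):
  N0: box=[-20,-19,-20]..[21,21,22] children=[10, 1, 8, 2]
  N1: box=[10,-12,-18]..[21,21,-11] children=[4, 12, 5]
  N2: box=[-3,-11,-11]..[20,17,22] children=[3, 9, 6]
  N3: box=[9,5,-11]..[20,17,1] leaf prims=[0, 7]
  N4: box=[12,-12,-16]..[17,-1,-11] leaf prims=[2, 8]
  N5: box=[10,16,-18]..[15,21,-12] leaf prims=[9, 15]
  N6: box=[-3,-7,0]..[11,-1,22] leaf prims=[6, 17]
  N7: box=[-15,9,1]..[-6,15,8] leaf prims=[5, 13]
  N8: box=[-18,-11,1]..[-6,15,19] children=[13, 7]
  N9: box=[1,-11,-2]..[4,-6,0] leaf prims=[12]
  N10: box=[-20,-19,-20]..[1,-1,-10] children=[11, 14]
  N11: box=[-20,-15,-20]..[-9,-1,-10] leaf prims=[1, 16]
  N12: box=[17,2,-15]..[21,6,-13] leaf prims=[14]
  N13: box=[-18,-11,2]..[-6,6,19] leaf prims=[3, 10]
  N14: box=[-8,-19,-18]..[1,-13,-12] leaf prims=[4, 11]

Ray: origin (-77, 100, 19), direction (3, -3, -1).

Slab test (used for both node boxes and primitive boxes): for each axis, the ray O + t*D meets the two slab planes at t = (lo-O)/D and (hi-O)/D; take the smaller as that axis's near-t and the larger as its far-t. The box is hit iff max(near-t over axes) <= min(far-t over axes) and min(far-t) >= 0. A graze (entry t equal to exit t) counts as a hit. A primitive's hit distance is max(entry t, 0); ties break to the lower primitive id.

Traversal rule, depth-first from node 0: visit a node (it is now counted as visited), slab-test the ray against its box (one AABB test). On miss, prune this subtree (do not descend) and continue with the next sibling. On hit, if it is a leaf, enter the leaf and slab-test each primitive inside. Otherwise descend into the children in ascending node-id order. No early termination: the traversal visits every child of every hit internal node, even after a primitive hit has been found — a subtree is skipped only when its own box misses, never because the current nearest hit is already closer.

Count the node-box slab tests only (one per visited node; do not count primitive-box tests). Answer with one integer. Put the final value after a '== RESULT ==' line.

Traverse from the root:
N0 x:[19,98/3] y:[79/3,119/3] z:[-3,39] -> hit [79/3,98/3], descend [1, 2, 8, 10]
  N1 x:[29,98/3] y:[79/3,112/3] z:[30,37] -> hit [30,98/3], descend [4, 5, 12]
    N4 x:[89/3,94/3] y:[101/3,112/3] z:[30,35] -> miss, prune
    N5 x:[29,92/3] y:[79/3,28] z:[31,37] -> miss, prune
    N12 x:[94/3,98/3] y:[94/3,98/3] z:[32,34] -> hit [32,98/3] leaf, test {P14@t=32}
  N2 x:[74/3,97/3] y:[83/3,37] z:[-3,30] -> hit [83/3,30], descend [3, 6, 9]
    N3 x:[86/3,97/3] y:[83/3,95/3] z:[18,30] -> hit [86/3,30] leaf, test {P0(miss), P7(miss)}
    N6 x:[74/3,88/3] y:[101/3,107/3] z:[-3,19] -> miss, prune
    N9 x:[26,27] y:[106/3,37] z:[19,21] -> miss, prune
  N8 x:[59/3,71/3] y:[85/3,37] z:[0,18] -> miss, prune
  N10 x:[19,26] y:[101/3,119/3] z:[29,39] -> miss, prune

Visited [0, 1, 4, 5, 12, 2, 3, 6, 9, 8, 10]. Tests: 11 box, 2 leaf. Nearest: P14.

== RESULT ==
11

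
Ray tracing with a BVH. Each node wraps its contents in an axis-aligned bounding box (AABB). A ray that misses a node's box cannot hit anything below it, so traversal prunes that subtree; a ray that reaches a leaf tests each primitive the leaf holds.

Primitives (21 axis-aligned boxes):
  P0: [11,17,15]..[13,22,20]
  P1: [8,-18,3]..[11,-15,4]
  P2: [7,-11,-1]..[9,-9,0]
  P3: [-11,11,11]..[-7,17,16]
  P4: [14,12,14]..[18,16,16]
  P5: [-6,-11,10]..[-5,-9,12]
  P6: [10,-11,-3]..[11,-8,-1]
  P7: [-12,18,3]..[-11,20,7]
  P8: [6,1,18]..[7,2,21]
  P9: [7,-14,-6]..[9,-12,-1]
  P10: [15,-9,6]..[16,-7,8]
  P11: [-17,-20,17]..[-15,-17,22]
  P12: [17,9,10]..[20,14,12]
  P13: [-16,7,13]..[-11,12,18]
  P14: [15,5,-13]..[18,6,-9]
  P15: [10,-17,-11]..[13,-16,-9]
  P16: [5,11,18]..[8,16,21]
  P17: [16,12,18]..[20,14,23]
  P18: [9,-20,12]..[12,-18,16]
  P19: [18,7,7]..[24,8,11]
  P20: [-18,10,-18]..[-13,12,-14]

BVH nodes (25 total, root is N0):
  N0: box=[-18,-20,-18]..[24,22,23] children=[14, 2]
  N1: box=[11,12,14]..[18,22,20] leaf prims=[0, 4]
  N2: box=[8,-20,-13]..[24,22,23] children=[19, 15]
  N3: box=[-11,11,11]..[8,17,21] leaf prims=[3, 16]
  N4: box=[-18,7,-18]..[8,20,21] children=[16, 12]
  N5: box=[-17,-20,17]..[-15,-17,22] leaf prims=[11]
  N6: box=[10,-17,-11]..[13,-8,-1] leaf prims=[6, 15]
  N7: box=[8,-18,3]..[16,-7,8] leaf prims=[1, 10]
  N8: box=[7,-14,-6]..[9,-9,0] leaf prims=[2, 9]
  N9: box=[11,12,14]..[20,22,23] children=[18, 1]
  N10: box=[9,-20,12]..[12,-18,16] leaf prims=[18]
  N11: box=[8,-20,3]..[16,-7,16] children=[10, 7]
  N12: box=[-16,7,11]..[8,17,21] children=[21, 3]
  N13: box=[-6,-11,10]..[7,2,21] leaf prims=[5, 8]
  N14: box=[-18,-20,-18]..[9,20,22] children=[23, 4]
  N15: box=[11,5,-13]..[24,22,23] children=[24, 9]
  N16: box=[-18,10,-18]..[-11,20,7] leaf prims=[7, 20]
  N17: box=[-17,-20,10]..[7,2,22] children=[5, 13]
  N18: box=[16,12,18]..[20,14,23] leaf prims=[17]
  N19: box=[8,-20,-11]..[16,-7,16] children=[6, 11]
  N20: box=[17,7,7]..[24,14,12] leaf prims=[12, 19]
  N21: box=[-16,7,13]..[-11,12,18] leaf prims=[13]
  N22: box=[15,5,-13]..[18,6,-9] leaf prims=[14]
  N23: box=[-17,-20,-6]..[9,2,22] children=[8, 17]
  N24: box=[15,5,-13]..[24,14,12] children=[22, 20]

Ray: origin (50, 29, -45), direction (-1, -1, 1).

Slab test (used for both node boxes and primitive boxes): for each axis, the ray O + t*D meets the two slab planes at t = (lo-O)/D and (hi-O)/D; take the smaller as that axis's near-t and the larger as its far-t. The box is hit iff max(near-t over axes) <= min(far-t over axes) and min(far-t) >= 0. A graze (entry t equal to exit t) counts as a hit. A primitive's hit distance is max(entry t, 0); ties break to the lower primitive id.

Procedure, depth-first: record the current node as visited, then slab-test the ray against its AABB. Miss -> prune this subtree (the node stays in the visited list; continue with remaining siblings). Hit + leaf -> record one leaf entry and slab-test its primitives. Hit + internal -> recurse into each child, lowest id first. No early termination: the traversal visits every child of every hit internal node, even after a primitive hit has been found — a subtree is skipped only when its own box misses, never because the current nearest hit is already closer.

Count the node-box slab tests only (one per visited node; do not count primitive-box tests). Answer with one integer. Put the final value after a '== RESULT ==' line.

Trace the traversal:
N0 x:[26,68] y:[7,49] z:[27,68] -> hit [27,49], descend [2, 14]
  N2 x:[26,42] y:[7,49] z:[32,68] -> hit [32,42], descend [15, 19]
    N15 x:[26,39] y:[7,24] z:[32,68] -> miss, prune
    N19 x:[34,42] y:[36,49] z:[34,61] -> hit [36,42], descend [6, 11]
      N6 x:[37,40] y:[37,46] z:[34,44] -> hit [37,40] leaf, test {P6(miss), P15(miss)}
      N11 x:[34,42] y:[36,49] z:[48,61] -> miss, prune
  N14 x:[41,68] y:[9,49] z:[27,67] -> hit [41,49], descend [4, 23]
    N4 x:[42,68] y:[9,22] z:[27,66] -> miss, prune
    N23 x:[41,67] y:[27,49] z:[39,67] -> hit [41,49], descend [8, 17]
      N8 x:[41,43] y:[38,43] z:[39,45] -> hit [41,43] leaf, test {P2(miss), P9@t=41}
      N17 x:[43,67] y:[27,49] z:[55,67] -> miss, prune

order=[0, 2, 15, 19, 6, 11, 14, 4, 23, 8, 17]  |boxes|=11  |leaves|=2  hit=P9

== RESULT ==
11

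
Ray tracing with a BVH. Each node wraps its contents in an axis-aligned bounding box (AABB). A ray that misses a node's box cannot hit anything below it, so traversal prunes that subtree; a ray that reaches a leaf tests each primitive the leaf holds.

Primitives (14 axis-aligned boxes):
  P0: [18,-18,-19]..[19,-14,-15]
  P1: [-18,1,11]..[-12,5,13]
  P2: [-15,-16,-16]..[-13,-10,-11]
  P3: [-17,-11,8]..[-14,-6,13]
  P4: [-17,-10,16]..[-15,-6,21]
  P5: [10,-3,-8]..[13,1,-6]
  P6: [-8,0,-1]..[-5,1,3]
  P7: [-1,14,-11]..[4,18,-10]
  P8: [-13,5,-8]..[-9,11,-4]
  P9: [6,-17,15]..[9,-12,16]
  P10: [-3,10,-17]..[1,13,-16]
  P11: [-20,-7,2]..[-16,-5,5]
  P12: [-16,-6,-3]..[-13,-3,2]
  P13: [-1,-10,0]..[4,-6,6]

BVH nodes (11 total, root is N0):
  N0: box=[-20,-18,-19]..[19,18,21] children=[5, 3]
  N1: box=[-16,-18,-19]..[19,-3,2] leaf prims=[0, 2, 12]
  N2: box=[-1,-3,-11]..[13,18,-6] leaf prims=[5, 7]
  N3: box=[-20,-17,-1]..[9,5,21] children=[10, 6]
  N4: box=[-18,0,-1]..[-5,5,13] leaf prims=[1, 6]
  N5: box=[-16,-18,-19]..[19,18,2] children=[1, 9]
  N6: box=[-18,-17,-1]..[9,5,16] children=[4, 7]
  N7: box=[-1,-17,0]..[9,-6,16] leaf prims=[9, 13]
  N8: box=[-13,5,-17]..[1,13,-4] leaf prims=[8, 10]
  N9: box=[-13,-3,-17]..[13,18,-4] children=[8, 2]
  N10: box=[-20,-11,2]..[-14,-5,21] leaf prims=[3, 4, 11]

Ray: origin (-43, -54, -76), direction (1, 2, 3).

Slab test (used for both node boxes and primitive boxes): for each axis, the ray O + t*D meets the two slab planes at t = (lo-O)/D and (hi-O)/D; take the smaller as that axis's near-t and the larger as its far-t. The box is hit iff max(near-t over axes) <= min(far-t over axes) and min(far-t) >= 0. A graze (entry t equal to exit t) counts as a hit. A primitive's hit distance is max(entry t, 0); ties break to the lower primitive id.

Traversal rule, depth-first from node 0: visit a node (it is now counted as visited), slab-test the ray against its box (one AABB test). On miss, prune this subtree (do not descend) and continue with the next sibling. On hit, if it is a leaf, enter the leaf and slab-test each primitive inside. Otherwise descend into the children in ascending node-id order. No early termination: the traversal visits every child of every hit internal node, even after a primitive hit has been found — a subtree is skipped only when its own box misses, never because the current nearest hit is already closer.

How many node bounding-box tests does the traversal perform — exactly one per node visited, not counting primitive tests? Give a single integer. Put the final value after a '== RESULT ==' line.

Walk:
N0 x:[23,62] y:[18,36] z:[19,97/3] -> hit [23,97/3], descend [3, 5]
  N3 x:[23,52] y:[37/2,59/2] z:[25,97/3] -> hit [25,59/2], descend [6, 10]
    N6 x:[25,52] y:[37/2,59/2] z:[25,92/3] -> hit [25,59/2], descend [4, 7]
      N4 x:[25,38] y:[27,59/2] z:[25,89/3] -> hit [27,59/2] leaf, test {P1@t=29, P6(miss)}
      N7 x:[42,52] y:[37/2,24] z:[76/3,92/3] -> miss, prune
    N10 x:[23,29] y:[43/2,49/2] z:[26,97/3] -> miss, prune
  N5 x:[27,62] y:[18,36] z:[19,26] -> miss, prune

Summary -> nodes [0, 3, 6, 4, 7, 10, 5]; box-tests=7; leaf-entries=1; first=P1

== RESULT ==
7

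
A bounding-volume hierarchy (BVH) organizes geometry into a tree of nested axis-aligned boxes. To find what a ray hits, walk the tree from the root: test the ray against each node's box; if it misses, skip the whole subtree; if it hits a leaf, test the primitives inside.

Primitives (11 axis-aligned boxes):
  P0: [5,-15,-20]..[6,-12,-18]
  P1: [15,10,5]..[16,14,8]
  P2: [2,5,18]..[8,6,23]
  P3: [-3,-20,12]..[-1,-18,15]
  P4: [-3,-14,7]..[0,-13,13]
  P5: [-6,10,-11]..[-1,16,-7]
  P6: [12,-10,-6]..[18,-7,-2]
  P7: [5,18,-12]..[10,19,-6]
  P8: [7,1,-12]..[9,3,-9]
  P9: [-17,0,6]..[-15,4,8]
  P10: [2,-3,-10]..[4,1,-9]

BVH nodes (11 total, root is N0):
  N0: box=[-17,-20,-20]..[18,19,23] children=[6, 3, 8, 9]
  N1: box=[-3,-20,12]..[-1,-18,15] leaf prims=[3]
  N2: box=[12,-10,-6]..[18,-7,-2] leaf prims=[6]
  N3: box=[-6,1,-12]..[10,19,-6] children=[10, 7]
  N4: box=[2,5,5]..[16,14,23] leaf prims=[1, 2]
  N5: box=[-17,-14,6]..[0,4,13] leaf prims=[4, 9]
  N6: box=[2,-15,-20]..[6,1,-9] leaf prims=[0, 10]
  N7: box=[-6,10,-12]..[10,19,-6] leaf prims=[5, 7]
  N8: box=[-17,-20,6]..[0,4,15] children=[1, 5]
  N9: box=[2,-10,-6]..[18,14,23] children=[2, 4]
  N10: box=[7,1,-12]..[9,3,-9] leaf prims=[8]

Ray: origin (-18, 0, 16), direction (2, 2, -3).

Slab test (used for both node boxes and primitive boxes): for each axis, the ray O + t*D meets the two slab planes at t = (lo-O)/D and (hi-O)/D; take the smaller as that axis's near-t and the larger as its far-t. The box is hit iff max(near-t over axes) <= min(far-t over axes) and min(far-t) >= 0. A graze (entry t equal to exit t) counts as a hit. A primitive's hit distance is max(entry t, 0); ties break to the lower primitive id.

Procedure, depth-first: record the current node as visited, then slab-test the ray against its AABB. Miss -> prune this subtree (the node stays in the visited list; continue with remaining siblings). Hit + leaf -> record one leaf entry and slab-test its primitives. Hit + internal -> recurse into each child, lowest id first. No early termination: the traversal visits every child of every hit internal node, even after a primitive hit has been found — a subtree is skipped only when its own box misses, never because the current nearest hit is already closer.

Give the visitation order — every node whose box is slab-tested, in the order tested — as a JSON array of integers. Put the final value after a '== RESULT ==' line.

Walk:
N0 x:[1/2,18] y:[-10,19/2] z:[-7/3,12] -> hit [1/2,19/2], descend [3, 6, 8, 9]
  N3 x:[6,14] y:[1/2,19/2] z:[22/3,28/3] -> hit [22/3,28/3], descend [7, 10]
    N7 x:[6,14] y:[5,19/2] z:[22/3,28/3] -> hit [22/3,28/3] leaf, test {P5@t=23/3, P7(miss)}
    N10 x:[25/2,27/2] y:[1/2,3/2] z:[25/3,28/3] -> miss, prune
  N6 x:[10,12] y:[-15/2,1/2] z:[25/3,12] -> miss, prune
  N8 x:[1/2,9] y:[-10,2] z:[1/3,10/3] -> hit [1/2,2], descend [1, 5]
    N1 x:[15/2,17/2] y:[-10,-9] z:[1/3,4/3] -> miss, prune
    N5 x:[1/2,9] y:[-7,2] z:[1,10/3] -> hit [1,2] leaf, test {P4(miss), P9(miss)}
  N9 x:[10,18] y:[-5,7] z:[-7/3,22/3] -> miss, prune

Summary -> nodes [0, 3, 7, 10, 6, 8, 1, 5, 9]; box-tests=9; leaf-entries=2; first=P5

== RESULT ==
[0, 3, 7, 10, 6, 8, 1, 5, 9]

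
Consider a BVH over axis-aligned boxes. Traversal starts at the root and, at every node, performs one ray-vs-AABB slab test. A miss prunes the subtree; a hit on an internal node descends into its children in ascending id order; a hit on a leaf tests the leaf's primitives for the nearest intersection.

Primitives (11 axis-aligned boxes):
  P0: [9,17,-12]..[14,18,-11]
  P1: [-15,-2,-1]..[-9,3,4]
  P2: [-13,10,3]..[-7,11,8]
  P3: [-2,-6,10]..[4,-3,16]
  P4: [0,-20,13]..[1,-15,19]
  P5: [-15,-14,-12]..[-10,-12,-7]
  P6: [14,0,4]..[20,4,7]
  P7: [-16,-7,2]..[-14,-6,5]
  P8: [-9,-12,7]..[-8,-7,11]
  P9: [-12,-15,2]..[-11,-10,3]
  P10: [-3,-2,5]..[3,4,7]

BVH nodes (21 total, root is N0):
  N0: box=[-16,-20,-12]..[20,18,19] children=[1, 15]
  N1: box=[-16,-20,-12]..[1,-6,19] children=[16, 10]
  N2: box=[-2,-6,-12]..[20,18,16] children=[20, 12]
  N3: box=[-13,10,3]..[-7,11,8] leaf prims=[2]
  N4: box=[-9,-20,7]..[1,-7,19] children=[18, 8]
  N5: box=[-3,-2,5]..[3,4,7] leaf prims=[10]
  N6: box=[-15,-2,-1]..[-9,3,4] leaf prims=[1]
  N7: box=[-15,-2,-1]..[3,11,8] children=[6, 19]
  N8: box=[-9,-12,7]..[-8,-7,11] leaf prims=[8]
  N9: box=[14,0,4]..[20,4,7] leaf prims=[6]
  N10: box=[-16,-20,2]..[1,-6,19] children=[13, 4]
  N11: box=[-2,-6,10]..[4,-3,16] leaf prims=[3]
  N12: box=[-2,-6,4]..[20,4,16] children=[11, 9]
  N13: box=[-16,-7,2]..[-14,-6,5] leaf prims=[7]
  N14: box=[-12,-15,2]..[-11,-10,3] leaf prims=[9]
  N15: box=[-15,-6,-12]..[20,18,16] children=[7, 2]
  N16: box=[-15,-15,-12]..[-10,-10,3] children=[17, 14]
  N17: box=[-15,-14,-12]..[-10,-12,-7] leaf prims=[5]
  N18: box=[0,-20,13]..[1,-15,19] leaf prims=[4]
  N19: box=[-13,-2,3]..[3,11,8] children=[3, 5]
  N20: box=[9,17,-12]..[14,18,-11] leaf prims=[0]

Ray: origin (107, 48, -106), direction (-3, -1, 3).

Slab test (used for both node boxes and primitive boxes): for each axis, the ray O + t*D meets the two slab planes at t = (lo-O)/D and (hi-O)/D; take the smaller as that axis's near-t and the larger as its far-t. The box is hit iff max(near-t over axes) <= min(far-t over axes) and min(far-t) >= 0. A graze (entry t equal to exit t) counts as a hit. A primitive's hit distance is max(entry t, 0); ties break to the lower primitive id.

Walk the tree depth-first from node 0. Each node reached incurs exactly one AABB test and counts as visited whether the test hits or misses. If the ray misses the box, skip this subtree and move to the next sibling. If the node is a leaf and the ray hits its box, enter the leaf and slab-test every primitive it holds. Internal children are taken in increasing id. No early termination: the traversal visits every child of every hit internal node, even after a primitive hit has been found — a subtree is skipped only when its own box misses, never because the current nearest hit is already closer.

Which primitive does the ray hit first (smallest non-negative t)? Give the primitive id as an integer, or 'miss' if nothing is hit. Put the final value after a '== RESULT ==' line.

Walk:
N0 x:[29,41] y:[30,68] z:[94/3,125/3] -> hit [94/3,41], descend [1, 15]
  N1 x:[106/3,41] y:[54,68] z:[94/3,125/3] -> miss, prune
  N15 x:[29,122/3] y:[30,54] z:[94/3,122/3] -> hit [94/3,122/3], descend [2, 7]
    N2 x:[29,109/3] y:[30,54] z:[94/3,122/3] -> hit [94/3,109/3], descend [12, 20]
      N12 x:[29,109/3] y:[44,54] z:[110/3,122/3] -> miss, prune
      N20 x:[31,98/3] y:[30,31] z:[94/3,95/3] -> miss, prune
    N7 x:[104/3,122/3] y:[37,50] z:[35,38] -> hit [37,38], descend [6, 19]
      N6 x:[116/3,122/3] y:[45,50] z:[35,110/3] -> miss, prune
      N19 x:[104/3,40] y:[37,50] z:[109/3,38] -> hit [37,38], descend [3, 5]
        N3 x:[38,40] y:[37,38] z:[109/3,38] -> hit [38,38] leaf, test {P2@t=38}
        N5 x:[104/3,110/3] y:[44,50] z:[37,113/3] -> miss, prune

11 AABB tests over nodes [0, 1, 15, 2, 12, 20, 7, 6, 19, 3, 5]; 1 leaf entered; closest P2.

== RESULT ==
2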